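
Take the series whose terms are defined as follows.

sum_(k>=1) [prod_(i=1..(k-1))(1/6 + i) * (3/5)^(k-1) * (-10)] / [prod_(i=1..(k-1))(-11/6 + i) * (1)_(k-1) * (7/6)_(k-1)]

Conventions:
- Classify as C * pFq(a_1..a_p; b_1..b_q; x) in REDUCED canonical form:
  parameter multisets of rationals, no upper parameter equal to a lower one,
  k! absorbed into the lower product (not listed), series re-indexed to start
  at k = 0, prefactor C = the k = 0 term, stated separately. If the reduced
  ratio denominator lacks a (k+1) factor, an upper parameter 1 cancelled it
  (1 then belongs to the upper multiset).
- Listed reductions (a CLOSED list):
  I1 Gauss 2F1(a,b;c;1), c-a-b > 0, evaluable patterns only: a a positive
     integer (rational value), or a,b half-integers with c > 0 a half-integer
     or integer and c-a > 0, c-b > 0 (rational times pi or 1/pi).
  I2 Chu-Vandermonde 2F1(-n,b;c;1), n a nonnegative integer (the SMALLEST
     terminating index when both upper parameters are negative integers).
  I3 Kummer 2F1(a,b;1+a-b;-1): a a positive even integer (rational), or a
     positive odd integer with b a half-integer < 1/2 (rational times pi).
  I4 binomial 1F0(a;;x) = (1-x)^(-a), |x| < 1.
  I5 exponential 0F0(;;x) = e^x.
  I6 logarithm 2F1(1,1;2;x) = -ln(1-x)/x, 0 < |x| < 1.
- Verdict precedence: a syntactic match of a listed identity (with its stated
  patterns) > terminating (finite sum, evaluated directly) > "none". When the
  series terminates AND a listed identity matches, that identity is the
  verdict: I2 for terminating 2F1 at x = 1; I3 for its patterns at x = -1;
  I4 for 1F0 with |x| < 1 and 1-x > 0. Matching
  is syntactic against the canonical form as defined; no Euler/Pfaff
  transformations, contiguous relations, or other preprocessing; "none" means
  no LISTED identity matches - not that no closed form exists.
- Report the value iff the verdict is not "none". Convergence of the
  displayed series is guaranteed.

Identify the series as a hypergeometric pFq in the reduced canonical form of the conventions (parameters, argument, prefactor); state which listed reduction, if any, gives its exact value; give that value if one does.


Classification (C = -10): 0F1 with upper {-}, lower {-5/6}, argument x = 3/5. Verdict: none - at argument 3/5 the multisets {-} ; {-5/6} match no listed identity.

First insight: t_0 being -10, the parameter 7/6 appears in both the upper and lower lists and cancels.
Step ratio: r(k) = (3/5) * 1 / [(k-5/6) (k+1)] - rational in k, leading ratio (3/5); with t_0 = -10, classification follows.


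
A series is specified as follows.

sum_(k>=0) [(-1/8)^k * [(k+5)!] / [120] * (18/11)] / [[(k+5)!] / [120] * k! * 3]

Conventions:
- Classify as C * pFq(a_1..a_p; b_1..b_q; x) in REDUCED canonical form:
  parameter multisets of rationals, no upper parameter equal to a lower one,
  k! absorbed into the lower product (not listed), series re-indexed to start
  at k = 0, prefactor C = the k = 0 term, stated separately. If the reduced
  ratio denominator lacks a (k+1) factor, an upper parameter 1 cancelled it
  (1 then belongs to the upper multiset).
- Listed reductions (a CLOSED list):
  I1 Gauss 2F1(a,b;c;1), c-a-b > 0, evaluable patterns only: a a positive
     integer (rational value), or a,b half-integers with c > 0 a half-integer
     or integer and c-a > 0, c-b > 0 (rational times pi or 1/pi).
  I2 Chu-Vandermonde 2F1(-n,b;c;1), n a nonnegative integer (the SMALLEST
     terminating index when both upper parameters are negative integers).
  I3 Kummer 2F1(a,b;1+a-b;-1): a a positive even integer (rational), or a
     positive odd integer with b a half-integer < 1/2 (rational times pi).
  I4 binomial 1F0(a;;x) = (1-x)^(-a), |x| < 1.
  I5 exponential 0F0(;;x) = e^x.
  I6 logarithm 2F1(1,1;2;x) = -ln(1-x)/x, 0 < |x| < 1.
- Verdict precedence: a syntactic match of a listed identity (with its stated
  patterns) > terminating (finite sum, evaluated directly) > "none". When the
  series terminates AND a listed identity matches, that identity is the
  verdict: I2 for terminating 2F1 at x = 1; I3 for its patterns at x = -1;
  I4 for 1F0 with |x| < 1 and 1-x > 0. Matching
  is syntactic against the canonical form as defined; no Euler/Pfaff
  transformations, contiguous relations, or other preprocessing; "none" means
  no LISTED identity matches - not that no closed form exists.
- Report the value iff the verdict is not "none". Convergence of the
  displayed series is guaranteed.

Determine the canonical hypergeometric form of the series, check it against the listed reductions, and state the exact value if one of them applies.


This is 6/11 * 0F0(-; -; -1/8) in reduced canonical form. Verdict: this is the exponential series (I5) (the 0F0 exponential series at x = -1/8). Its exact value is (6/11) * e^(-1/8).

Key step: t_0 = 6/11 here, and the constant factors (prefactor 6/11) combine into one prefactor.
Term ratio: r(k) = (-1/8) * 1 / [(k+1)] - rational in k, leading ratio (-1/8); with t_0 = 6/11, classification follows.


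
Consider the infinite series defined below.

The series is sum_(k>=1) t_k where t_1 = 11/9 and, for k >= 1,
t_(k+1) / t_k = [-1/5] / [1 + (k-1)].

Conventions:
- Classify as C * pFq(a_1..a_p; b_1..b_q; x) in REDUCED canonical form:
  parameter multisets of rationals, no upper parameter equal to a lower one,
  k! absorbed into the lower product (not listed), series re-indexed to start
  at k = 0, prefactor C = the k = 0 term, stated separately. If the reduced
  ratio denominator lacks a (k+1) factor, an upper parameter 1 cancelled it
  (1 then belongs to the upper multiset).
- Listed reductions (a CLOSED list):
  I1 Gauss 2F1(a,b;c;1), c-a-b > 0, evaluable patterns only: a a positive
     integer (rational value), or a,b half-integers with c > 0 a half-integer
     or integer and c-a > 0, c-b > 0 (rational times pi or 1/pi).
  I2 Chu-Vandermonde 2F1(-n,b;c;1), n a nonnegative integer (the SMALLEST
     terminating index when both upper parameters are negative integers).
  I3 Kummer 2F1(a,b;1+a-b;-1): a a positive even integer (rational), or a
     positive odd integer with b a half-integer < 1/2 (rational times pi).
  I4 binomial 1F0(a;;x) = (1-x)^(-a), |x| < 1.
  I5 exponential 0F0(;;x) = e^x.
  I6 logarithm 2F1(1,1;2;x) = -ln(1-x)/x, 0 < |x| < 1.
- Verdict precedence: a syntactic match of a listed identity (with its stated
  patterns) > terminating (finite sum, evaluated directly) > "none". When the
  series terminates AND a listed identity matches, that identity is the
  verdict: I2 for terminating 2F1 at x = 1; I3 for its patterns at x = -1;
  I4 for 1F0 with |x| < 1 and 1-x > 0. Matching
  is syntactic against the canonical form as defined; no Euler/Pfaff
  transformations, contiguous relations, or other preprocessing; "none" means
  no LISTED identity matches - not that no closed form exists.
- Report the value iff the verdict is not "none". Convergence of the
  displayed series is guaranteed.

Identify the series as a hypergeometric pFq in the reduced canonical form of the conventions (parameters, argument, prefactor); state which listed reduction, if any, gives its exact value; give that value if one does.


At argument -1/5: a 0F0 with upper {-}, lower {-}, scaled by C = 11/9. Verdict: the I5 exponential reduction applies (the 0F0 exponential series at x = -1/5). Its exact value is (11/9) * e^(-1/5).

First insight: x = (-1/5) and the expanded ratio factors over Q; prefactor 11/9, roots give parameters.
Ratio: r(k) = (-1/5) * 1 / [(k+1)] ; factor over Q: parameters, x = (-1/5), and C = 11/9.


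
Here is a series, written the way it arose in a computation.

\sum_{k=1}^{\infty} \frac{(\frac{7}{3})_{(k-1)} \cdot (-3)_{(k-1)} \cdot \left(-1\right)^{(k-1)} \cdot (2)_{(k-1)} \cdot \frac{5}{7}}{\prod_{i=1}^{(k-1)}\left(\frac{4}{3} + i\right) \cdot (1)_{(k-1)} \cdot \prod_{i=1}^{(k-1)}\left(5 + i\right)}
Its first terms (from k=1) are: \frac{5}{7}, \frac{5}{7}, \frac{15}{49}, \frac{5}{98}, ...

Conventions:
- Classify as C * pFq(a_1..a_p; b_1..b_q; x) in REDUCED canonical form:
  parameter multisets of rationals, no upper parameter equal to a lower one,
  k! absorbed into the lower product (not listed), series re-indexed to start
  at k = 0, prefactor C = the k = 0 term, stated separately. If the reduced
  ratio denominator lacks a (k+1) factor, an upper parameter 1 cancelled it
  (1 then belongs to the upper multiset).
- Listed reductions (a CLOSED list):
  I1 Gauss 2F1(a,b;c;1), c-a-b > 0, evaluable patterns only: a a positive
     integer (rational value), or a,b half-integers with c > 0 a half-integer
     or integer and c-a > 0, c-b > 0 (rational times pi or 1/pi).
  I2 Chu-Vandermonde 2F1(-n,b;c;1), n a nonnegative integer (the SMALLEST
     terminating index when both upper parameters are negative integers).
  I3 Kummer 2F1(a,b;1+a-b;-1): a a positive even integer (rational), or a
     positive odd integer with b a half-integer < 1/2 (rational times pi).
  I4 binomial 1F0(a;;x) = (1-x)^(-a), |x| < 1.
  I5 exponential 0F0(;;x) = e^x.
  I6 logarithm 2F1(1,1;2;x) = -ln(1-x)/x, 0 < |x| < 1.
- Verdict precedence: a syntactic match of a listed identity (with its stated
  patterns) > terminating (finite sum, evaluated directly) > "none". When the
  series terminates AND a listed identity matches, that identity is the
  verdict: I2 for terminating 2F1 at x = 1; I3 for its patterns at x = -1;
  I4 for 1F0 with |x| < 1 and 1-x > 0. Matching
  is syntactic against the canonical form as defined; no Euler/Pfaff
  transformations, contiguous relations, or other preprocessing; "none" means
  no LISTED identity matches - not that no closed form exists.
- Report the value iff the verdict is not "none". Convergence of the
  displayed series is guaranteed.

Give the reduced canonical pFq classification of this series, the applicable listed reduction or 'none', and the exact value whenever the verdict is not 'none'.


Key observation: t_0 being \frac{5}{7}, (1)_k (prefactor 5/7) is k! itself.
Consecutive-term ratio: r(k) = -1 * (k-3) (k+2) / [(k+6) (k+1)] - rational; roots negated = parameters, x = -1, C = \frac{5}{7}.

Prefactor \frac{5}{7}, argument -1: 2F1 with upper {-3, 2} over lower {6}. Verdict: this is Kummer's theorem (I3) (x = -1; c = 6 equals 1+a-b for upper {-3, 2}: listed pattern). Exact value: \frac{25}{14}.


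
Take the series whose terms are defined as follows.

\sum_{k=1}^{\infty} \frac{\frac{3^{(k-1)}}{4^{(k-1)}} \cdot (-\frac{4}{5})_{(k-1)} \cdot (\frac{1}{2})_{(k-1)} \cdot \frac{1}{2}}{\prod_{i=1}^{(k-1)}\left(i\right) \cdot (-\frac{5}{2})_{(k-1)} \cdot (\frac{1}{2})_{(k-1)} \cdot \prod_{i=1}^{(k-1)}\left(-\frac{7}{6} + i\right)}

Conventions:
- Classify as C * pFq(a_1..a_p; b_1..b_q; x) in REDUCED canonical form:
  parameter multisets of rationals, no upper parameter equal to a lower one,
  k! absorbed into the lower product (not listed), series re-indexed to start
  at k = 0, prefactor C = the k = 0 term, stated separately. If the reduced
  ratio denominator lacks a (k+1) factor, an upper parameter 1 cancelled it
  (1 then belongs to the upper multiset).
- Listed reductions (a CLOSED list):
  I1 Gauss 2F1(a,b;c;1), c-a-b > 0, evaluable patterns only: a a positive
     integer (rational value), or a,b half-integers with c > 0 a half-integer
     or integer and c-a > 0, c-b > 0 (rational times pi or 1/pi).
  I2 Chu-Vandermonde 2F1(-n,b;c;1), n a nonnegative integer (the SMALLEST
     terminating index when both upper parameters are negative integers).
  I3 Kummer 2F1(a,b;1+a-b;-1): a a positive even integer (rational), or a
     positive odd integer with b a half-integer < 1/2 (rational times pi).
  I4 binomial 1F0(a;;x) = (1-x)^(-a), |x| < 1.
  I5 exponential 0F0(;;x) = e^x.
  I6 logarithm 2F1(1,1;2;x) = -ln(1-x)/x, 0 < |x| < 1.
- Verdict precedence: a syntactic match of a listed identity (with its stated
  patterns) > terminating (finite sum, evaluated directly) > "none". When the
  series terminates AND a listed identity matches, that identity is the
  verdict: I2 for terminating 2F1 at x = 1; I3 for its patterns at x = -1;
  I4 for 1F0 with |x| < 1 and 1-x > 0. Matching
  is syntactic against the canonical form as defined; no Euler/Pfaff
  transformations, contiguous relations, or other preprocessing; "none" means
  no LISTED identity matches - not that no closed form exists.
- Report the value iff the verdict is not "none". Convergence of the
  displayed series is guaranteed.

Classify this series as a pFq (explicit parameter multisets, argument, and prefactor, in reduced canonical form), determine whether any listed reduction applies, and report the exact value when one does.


With C = \frac{1}{2}: the canonical form is 1F2(-\frac{4}{5}; -\frac{5}{2}, -\frac{1}{6}; \frac{3}{4}). Verdict: none. A 1F2 with upper {-\frac{4}{5}} fits none of I1-I6 at x = \frac{3}{4}; the sum runs forever.

Key step: from the first term \frac{1}{2}: the two geometric factors (C = 1/2, x = 3/4) combine into one argument.
Term ratio: r(k) = \frac{3}{4} * (k-\frac{4}{5}) / [(k-\frac{5}{2}) (k-\frac{1}{6}) (k+1)] - rational in k, leading ratio \frac{3}{4}; with t_0 = \frac{1}{2}, classification follows.


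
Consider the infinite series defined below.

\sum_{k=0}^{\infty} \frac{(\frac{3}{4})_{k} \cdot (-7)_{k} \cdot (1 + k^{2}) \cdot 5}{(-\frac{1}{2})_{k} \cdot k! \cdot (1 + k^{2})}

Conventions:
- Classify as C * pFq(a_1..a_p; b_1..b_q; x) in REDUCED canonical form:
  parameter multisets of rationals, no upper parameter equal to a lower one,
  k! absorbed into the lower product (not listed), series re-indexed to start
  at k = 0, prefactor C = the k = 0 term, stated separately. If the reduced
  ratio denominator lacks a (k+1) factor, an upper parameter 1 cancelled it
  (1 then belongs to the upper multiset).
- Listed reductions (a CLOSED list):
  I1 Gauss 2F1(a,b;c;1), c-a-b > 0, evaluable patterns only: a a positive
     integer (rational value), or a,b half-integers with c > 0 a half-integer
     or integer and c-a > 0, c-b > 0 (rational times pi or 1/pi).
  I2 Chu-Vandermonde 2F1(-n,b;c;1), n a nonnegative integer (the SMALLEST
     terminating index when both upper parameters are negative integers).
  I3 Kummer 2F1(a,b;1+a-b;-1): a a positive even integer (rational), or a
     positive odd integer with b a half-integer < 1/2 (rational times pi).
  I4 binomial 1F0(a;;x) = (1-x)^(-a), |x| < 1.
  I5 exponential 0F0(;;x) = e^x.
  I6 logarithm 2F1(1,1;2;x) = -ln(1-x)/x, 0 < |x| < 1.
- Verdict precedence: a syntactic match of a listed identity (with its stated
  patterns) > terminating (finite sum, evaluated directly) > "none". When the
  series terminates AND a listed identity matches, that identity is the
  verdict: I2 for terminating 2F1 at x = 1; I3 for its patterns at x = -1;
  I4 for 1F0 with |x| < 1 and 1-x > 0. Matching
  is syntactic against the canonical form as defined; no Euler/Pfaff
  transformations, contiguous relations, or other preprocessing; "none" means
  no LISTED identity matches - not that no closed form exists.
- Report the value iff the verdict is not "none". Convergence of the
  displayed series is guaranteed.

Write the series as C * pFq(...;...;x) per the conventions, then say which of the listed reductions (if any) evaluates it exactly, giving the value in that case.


Classification (C = 5): 2F1 with upper {-7, \frac{3}{4}}, lower {-\frac{1}{2}}, argument x = 1. Verdict: Vandermonde's identity (I2) fires (terminating 2F1 at x = 1 with n = 7, b = 3/4, c = -\frac{1}{2}). Exact value: -\frac{475}{384}.

Key step: with t_0 = 5, k^2 + 1 divides numerator and denominator alike; C = 5, x = 1 after cancelling.
Ratio: r(k) = 1 * (k-7) (k+\frac{3}{4}) / [(k-\frac{1}{2}) (k+1)] - rational; roots negated = parameters, x = 1, C = 5.


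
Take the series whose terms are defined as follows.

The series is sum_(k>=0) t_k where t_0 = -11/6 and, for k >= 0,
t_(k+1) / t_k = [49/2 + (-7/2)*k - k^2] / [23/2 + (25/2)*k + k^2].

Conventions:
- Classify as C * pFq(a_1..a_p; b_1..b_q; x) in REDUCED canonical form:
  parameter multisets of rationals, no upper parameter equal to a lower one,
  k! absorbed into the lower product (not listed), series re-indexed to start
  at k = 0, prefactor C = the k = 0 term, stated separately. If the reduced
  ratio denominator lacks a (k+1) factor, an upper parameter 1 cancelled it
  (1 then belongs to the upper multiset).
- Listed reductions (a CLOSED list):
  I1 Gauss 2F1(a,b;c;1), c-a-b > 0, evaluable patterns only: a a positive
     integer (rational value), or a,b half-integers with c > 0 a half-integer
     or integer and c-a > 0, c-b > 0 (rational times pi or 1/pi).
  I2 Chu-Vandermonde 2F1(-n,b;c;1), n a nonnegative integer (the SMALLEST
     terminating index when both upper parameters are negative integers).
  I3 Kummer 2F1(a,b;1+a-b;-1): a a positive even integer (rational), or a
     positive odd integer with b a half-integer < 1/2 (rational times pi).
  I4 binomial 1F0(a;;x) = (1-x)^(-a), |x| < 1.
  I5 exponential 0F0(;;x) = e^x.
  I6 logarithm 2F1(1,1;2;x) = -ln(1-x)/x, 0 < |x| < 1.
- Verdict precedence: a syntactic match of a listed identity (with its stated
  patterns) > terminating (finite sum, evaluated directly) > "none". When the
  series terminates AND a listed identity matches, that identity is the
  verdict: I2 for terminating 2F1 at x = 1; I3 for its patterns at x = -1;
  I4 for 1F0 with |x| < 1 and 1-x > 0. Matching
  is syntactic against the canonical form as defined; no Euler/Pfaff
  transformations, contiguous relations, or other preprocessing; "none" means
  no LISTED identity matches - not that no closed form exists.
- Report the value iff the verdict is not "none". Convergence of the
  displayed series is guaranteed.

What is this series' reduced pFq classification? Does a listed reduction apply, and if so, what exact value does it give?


First insight: x = (-1) and factor the ratio over Q (prefactor -11/6): negated roots = parameters.
Term ratio: r(k) = (-1) * (k-7/2) (k+7) / [(k+23/2) (k+1)] - rational; roots negated = parameters, x = (-1), C = -11/6.

x = -1 here; the reduced form reads 2F1, upper {-7/2, 7}, lower {23/2}, C = -11/6. Verdict: Kummer (I3) applies (x = -1; c = 23/2 equals 1+a-b for upper {-7/2, 7}: listed pattern). Sum: (-53348295/16777216) * pi.


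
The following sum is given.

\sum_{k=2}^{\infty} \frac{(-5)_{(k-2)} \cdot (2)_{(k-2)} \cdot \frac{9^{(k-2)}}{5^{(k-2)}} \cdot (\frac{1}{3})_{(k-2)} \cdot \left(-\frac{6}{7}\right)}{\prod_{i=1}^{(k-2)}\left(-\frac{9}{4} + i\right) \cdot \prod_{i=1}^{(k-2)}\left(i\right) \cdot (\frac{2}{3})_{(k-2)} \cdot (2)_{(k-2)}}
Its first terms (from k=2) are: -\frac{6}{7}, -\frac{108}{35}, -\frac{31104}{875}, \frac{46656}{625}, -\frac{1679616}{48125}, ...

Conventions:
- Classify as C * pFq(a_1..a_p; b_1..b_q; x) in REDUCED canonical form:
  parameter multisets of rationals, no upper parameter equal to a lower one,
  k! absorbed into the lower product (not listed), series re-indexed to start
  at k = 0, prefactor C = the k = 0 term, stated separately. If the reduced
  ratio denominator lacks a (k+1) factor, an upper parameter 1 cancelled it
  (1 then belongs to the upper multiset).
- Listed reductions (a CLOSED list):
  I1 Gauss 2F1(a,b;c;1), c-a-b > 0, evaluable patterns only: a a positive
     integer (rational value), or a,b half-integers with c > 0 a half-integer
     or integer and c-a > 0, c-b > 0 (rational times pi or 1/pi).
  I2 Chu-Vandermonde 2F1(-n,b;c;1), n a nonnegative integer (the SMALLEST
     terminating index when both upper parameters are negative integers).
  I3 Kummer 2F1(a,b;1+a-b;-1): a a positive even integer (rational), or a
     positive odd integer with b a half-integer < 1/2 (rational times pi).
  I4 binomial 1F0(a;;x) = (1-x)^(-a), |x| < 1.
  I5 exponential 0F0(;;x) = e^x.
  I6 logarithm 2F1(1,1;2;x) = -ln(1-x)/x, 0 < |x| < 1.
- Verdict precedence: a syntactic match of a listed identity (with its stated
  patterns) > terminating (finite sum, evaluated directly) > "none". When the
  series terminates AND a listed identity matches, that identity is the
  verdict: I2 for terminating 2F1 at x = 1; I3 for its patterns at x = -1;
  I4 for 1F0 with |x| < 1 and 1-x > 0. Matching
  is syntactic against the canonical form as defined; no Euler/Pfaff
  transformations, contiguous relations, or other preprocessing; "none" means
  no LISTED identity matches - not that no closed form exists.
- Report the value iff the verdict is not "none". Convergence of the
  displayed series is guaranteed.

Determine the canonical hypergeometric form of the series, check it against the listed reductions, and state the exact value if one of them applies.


Classification (C = -\frac{6}{7}): 2F2 with upper {-5, \frac{1}{3}}, lower {-\frac{5}{4}, \frac{2}{3}}, argument x = \frac{9}{5}. Verdict: terminating - no listed pattern fits, but -5 in the upper list cuts the series at k = 5; direct evaluation. Value: \frac{416950194}{92640625}.

Structural cue: with t_0 = -\frac{6}{7}, the lower running product (prefactor -6/7) is a rising factorial.
Adjacent-term ratio: r(k) = \frac{9}{5} * (k-5) (k+\frac{1}{3}) / [(k-\frac{5}{4}) (k+\frac{2}{3}) (k+1)] - poly over poly, x = \frac{9}{5} from leading terms; C = -\frac{6}{7} at k = 0.


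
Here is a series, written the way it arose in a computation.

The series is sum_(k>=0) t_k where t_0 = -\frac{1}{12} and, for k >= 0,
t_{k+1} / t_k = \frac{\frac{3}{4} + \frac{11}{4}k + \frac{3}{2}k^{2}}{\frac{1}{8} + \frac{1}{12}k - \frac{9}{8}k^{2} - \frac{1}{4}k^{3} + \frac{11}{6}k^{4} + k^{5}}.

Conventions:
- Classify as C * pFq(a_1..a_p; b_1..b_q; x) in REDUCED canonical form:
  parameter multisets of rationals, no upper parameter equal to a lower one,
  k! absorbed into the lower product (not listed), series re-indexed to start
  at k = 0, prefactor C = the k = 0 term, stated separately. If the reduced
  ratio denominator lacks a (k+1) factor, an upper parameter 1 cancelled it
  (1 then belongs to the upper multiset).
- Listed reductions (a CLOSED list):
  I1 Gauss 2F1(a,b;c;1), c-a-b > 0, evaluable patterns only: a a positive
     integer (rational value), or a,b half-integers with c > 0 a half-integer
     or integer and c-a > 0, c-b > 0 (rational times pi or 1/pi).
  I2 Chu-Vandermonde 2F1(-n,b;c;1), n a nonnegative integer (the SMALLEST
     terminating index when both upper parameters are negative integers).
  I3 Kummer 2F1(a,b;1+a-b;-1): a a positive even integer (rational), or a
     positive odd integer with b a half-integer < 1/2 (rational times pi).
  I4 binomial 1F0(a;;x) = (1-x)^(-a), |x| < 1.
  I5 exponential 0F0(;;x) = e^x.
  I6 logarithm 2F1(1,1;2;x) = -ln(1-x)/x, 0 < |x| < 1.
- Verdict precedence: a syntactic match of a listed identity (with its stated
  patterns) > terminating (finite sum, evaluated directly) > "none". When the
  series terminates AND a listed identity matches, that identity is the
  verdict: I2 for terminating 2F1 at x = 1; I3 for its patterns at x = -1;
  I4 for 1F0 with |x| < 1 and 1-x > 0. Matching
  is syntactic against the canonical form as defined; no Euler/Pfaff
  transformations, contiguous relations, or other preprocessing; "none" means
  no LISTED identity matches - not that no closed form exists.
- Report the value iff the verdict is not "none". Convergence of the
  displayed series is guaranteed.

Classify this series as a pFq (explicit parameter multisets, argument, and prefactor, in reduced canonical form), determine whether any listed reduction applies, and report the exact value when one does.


Canonical form: C = -\frac{1}{12} times 0F2 with upper {-}, lower {-\frac{1}{2}, -\frac{1}{2}}, x = \frac{3}{2}. Verdict: none. Every listed pattern misses the 0F2 form at \frac{3}{2}, upper {-}.

Structural cue: x = \frac{3}{2} and roots of the ratio polynomials (prefactor -1/12) are the negated parameters.
Adjacent-term ratio: r(k) = \frac{3}{2} * 1 / [(k-\frac{1}{2}) (k-\frac{1}{2}) (k+1)] - rational; roots negated = parameters, x = \frac{3}{2}, C = -\frac{1}{12}.


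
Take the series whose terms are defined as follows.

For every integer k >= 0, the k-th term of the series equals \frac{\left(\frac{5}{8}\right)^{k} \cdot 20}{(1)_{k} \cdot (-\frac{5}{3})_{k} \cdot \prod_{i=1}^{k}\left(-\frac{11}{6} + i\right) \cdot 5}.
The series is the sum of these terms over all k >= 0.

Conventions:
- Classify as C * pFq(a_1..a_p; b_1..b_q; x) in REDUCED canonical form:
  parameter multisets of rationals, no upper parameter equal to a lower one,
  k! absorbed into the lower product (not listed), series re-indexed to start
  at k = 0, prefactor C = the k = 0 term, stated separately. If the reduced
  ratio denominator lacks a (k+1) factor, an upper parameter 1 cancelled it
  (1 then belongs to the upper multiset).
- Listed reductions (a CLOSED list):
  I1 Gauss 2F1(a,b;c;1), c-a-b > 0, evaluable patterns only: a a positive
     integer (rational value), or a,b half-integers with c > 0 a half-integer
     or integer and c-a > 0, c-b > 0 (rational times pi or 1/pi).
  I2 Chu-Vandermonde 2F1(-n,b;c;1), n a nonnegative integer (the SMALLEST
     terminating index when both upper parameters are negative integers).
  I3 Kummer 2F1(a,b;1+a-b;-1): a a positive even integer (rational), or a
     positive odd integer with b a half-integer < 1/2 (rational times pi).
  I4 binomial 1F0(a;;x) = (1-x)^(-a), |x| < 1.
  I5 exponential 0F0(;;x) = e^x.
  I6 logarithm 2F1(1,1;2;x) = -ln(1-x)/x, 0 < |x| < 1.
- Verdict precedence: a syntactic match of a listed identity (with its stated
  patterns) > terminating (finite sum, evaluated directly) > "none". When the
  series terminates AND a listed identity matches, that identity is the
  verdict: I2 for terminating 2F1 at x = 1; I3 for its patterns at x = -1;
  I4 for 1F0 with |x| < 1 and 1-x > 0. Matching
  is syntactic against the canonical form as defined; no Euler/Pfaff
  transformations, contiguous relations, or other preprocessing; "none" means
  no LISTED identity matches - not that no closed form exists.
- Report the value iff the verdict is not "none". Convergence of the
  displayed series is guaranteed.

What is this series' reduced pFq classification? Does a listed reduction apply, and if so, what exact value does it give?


x = \frac{5}{8} here; the reduced form reads 0F2, upper {-}, lower {-\frac{5}{3}, -\frac{5}{6}}, C = 4. Verdict: none. A 0F2 with upper {-} fits none of I1-I6 at x = \frac{5}{8}; the sum runs forever.

Key step: t_0 = 4 here, and the constant factors (C = 4) combine into one prefactor.
Step ratio: r(k) = \frac{5}{8} * 1 / [(k-\frac{5}{3}) (k-\frac{5}{6}) (k+1)] ; factor over Q: parameters, x = \frac{5}{8}, and C = 4.


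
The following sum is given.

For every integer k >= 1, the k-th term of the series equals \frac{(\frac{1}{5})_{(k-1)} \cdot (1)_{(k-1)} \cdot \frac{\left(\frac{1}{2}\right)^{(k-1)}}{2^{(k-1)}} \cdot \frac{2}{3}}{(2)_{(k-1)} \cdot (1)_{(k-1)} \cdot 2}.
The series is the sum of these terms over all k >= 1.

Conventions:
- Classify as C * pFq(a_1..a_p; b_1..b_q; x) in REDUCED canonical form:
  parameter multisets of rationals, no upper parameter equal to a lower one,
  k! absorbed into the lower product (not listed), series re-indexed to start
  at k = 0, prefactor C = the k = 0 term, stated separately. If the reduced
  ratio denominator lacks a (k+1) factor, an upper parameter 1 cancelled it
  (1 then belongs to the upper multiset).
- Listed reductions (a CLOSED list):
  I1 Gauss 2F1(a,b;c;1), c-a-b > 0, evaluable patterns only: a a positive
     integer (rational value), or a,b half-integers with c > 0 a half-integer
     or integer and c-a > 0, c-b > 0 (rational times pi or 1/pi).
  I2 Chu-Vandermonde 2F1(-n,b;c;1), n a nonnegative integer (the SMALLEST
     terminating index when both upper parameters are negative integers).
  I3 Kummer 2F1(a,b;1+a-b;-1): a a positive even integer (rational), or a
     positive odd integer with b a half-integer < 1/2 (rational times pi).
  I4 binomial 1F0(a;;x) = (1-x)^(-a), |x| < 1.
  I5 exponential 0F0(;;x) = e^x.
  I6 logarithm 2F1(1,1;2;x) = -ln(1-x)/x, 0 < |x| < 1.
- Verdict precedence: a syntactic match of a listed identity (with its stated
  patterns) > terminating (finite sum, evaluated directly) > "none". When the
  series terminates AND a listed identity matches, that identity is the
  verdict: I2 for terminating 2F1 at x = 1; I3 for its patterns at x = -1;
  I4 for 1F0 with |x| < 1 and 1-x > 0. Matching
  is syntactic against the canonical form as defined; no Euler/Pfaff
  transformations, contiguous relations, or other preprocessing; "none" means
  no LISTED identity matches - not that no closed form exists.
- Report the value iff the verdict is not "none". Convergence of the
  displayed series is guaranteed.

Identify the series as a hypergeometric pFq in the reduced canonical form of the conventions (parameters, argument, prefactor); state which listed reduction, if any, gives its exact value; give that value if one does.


Key step: x = \frac{1}{4} and the constant factors (C = 1/3, x = 1/4) combine into one prefactor.
Ratio: r(k) = \frac{1}{4} * (k+\frac{1}{5}) (k+1) / [(k+2) (k+1)] - rational; roots negated = parameters, x = \frac{1}{4}, C = \frac{1}{3}.

Classification (C = \frac{1}{3}): 2F1 with upper {\frac{1}{5}, 1}, lower {2}, argument x = \frac{1}{4}. Verdict: none. No listed pattern accepts 2F1(\frac{1}{5}, 1; 2; \frac{1}{4}).


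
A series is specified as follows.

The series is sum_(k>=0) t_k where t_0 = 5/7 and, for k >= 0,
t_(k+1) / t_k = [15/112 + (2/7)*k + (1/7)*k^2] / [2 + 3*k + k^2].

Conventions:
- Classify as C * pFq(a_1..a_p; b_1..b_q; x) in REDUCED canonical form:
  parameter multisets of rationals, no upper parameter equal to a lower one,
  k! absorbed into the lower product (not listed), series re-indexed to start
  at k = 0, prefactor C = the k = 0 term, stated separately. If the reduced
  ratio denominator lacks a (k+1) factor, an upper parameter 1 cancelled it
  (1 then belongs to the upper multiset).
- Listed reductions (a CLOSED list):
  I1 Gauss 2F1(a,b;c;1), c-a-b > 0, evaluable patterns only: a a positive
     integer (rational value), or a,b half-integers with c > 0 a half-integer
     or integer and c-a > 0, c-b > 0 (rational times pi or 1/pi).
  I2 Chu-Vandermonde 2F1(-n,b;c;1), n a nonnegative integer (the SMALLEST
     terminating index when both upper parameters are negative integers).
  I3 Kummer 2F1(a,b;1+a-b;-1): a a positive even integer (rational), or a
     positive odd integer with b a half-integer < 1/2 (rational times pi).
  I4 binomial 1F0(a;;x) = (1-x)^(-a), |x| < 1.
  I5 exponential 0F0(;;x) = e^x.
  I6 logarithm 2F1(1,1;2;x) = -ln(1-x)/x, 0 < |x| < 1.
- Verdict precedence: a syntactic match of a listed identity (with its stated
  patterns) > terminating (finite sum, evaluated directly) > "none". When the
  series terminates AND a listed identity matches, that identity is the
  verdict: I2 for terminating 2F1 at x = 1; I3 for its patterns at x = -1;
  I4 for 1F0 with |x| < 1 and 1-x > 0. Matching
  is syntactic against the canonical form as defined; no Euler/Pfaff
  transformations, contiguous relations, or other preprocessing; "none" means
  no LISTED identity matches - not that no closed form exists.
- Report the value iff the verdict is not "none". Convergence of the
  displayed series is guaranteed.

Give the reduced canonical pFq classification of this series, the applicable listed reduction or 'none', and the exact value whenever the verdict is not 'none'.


Key step: with t_0 = 5/7, the expanded ratio factors over Q; prefactor 5/7, roots give parameters.
Adjacent-term ratio: r(k) = (1/7) * (k+3/4) (k+5/4) / [(k+2) (k+1)] - rational; roots negated = parameters, x = (1/7), C = 5/7.

Prefactor 5/7, argument 1/7: 2F1 with upper {3/4, 5/4} over lower {2}. Verdict: none. No listed pattern accepts 2F1(3/4, 5/4; 2; 1/7).


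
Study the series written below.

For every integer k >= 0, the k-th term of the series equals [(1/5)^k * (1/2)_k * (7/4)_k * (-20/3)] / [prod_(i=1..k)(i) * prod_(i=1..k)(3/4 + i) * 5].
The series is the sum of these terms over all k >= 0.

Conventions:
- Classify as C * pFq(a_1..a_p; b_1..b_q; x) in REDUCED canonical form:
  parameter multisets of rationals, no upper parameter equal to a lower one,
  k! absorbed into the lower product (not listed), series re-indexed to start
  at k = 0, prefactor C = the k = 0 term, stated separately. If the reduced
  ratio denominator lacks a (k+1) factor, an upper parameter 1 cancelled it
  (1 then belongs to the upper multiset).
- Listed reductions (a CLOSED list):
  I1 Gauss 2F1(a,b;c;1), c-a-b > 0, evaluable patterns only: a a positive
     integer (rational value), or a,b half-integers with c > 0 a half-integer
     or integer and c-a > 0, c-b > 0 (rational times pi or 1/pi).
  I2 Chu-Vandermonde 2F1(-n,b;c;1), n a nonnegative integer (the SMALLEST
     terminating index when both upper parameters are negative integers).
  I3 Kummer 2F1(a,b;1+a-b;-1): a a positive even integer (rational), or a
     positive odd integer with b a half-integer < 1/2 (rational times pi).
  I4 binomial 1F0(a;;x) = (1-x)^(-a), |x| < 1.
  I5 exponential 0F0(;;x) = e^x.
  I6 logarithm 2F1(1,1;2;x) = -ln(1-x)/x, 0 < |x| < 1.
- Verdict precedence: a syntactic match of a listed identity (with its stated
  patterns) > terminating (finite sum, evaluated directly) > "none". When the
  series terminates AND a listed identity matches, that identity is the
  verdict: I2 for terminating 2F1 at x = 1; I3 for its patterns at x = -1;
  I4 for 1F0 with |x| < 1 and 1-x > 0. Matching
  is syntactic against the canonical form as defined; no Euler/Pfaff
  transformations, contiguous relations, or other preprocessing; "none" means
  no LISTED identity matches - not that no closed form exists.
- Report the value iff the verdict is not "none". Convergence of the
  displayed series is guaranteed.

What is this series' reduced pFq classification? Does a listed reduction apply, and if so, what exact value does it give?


Structural cue: from the first term -4/3: the lower running product (prefactor -4/3) is a rising factorial.
Ratio: r(k) = (1/5) * (k+1/2) / [(k+1)] - rational in k. x = (1/5); t_0 = -4/3; negate the roots.

Classification (C = -4/3): 1F0 with upper {1/2}, lower {-}, argument x = 1/5. Verdict at x = 1/5: binomial (I4) matches (the 1F0 binomial series: exponent -1/2, x = 1/5). Value: (-4/3) * (4/5)^(-1/2).


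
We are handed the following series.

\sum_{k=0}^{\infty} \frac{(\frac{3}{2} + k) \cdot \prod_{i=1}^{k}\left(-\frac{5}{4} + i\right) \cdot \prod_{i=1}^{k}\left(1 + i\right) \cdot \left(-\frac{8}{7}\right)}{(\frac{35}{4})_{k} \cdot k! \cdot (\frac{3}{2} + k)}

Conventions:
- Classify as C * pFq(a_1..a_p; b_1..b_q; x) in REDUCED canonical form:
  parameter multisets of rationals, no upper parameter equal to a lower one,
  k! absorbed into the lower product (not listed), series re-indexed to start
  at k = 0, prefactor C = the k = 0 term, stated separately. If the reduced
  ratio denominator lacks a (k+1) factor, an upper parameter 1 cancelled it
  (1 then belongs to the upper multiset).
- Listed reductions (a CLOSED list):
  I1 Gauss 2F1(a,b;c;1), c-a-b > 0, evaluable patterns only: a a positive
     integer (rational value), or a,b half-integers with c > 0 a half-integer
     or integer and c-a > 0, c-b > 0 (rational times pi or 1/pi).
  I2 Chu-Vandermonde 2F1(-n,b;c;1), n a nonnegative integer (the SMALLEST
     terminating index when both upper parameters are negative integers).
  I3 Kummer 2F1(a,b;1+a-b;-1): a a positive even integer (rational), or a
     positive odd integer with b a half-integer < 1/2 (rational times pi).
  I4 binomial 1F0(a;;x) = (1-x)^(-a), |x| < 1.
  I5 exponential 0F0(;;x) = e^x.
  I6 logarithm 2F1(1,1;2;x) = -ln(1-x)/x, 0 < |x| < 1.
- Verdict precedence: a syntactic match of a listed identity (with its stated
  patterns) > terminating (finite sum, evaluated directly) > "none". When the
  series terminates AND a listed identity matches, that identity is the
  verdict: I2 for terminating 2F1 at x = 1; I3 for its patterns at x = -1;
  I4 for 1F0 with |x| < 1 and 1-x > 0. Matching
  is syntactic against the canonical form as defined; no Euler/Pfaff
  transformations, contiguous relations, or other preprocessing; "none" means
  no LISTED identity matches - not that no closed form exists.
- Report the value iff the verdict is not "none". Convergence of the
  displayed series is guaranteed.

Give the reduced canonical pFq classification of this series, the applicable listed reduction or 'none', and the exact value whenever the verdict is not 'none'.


Canonical form: C = -\frac{8}{7} times 2F1 with upper {-\frac{1}{4}, 2}, lower {\frac{35}{4}}, x = 1. Verdict (x = 1): the Gauss summation I1 applies (x = 1: the Gamma ratio telescopes since c-a-b = 7 > 0 and a = 2 in Z>0). Value: -\frac{837}{784}.

The tell: t_0 being -\frac{8}{7}, the running product (C = -8/7) telescopes to a rising factorial.
Step ratio: r(k) = 1 * (k-\frac{1}{4}) (k+2) / [(k+\frac{35}{4}) (k+1)] - poly over poly, x = 1 from leading terms; C = -\frac{8}{7} at k = 0.


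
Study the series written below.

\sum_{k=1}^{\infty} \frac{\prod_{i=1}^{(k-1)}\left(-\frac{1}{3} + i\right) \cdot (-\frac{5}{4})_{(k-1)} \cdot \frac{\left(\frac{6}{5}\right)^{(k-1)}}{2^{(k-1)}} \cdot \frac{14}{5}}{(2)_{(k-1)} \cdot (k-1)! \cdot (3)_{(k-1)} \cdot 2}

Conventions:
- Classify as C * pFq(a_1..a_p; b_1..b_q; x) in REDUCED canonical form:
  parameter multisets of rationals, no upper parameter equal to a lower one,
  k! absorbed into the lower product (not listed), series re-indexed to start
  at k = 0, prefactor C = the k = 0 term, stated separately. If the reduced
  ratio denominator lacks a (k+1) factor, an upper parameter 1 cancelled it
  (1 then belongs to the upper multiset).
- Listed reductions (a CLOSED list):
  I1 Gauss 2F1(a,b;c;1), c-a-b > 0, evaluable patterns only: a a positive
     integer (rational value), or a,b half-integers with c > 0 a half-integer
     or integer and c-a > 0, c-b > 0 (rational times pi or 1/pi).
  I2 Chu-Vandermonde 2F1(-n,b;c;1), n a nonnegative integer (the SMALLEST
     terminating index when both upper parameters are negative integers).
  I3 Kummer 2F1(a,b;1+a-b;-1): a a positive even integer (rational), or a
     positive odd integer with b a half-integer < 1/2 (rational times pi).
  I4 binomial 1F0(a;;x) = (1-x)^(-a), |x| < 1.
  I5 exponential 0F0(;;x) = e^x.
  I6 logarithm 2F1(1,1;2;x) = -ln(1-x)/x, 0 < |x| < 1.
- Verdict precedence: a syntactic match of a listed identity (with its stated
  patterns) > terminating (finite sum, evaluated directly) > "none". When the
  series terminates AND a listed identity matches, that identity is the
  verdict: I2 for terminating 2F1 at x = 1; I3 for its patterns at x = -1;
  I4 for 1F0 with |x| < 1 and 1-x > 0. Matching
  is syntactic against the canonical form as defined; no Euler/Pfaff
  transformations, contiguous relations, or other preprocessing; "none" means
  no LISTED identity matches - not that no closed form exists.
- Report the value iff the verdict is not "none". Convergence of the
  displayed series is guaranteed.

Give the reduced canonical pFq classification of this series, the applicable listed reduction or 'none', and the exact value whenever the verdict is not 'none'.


First insight: t_0 being \frac{7}{5}, the running product (C = 7/5) telescopes to a rising factorial.
Consecutive-term ratio: r(k) = \frac{3}{5} * (k-\frac{5}{4}) (k+\frac{2}{3}) / [(k+2) (k+3) (k+1)] - rational; roots negated = parameters, x = \frac{3}{5}, C = \frac{7}{5}.

Reduced: x = \frac{3}{5}, 2F2, upper = {-\frac{5}{4}, \frac{2}{3}}, lower = {2, 3}, C = \frac{7}{5}. Verdict: no listed reduction: x = \frac{3}{5} and upper {-\frac{5}{4}, \frac{2}{3}} fail every I1-I6 pattern.


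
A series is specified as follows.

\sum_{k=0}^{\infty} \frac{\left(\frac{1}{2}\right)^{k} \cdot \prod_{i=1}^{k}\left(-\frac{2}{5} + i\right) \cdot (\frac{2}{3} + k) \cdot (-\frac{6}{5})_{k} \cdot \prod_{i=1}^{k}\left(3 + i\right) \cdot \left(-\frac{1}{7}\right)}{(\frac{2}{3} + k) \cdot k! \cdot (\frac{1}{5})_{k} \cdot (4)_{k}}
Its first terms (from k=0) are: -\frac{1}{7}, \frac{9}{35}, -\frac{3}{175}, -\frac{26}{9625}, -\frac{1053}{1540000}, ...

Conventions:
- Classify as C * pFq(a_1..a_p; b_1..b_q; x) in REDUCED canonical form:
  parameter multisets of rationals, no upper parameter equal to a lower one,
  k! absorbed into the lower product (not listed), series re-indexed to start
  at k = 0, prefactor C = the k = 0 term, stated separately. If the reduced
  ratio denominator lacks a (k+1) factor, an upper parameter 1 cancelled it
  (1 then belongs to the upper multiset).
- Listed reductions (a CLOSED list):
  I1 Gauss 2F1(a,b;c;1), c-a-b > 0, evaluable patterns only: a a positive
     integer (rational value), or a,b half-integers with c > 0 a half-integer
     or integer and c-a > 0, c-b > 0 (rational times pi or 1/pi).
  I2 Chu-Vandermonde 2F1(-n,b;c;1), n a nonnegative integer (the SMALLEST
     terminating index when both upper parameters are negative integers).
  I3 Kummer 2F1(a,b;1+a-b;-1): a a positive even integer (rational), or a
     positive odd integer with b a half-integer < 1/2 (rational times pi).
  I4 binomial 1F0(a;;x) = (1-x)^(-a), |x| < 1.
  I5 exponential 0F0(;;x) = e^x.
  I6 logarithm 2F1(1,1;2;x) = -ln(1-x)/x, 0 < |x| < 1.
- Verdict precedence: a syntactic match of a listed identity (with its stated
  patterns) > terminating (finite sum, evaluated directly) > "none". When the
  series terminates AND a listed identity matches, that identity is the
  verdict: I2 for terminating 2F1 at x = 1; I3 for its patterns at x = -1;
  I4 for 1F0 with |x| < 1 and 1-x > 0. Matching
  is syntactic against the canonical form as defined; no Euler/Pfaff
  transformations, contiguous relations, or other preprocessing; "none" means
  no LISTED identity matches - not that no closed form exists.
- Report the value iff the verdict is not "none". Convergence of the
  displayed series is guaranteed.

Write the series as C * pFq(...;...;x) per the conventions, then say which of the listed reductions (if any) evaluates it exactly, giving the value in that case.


Reduced: x = \frac{1}{2}, 2F1, upper = {-\frac{6}{5}, \frac{3}{5}}, lower = {\frac{1}{5}}, C = -\frac{1}{7}. Verdict: none. No listed pattern accepts 2F1(-\frac{6}{5}, \frac{3}{5}; \frac{1}{5}; \frac{1}{2}).

First insight: from the first term -\frac{1}{7}: the running product (prefactor -1/7) telescopes to a rising factorial.
Ratio: r(k) = \frac{1}{2} * (k-\frac{6}{5}) (k+\frac{3}{5}) / [(k+\frac{1}{5}) (k+1)] - rational; roots negated = parameters, x = \frac{1}{2}, C = -\frac{1}{7}.
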